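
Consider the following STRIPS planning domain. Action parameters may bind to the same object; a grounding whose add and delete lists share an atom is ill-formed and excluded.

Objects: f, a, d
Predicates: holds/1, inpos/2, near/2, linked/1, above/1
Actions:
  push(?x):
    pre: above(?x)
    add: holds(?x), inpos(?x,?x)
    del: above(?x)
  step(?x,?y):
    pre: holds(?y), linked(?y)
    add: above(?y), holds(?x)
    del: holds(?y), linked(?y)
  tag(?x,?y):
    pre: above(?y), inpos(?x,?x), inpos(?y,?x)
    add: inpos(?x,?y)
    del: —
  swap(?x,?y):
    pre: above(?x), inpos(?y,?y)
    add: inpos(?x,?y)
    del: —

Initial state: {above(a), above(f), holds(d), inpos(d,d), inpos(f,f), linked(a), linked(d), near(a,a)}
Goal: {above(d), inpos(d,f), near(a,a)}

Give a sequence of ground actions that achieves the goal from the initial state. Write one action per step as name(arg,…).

1. step(f,d)  →  {above(a), above(d), above(f), holds(f), inpos(d,d), inpos(f,f), linked(a), near(a,a)}
2. swap(d,f)  →  {above(a), above(d), above(f), holds(f), inpos(d,d), inpos(d,f), inpos(f,f), linked(a), near(a,a)}

step(f,d); swap(d,f)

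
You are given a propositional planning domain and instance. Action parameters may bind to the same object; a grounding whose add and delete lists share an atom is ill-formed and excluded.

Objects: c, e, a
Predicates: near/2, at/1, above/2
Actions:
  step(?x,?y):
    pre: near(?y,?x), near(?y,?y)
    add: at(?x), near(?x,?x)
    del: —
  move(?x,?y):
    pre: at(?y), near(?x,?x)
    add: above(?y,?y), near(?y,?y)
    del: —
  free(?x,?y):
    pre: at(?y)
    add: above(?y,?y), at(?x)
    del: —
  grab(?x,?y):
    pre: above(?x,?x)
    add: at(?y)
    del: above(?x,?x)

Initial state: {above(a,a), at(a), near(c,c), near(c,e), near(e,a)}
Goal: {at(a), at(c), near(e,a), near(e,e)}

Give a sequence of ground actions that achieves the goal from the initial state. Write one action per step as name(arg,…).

step(c,c); step(e,c)

1. step(c,c)  →  {above(a,a), at(a), at(c), near(c,c), near(c,e), near(e,a)}
2. step(e,c)  →  {above(a,a), at(a), at(c), at(e), near(c,c), near(c,e), near(e,a), near(e,e)}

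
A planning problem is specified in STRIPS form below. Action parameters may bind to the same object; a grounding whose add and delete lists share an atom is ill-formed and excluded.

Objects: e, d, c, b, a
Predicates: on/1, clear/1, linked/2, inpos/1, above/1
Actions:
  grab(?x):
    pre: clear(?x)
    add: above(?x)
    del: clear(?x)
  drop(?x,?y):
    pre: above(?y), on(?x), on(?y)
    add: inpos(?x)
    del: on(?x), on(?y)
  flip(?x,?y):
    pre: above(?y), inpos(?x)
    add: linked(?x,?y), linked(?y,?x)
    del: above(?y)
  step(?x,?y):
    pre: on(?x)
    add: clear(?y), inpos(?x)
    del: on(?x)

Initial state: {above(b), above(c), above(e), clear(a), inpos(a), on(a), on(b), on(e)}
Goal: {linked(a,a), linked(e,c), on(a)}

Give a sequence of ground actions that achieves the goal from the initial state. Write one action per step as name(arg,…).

grab(a); drop(e,e); flip(e,c); flip(a,a)

1. grab(a)  →  {above(a), above(b), above(c), above(e), inpos(a), on(a), on(b), on(e)}
2. drop(e,e)  →  {above(a), above(b), above(c), above(e), inpos(a), inpos(e), on(a), on(b)}
3. flip(e,c)  →  {above(a), above(b), above(e), inpos(a), inpos(e), linked(c,e), linked(e,c), on(a), on(b)}
4. flip(a,a)  →  {above(b), above(e), inpos(a), inpos(e), linked(a,a), linked(c,e), linked(e,c), on(a), on(b)}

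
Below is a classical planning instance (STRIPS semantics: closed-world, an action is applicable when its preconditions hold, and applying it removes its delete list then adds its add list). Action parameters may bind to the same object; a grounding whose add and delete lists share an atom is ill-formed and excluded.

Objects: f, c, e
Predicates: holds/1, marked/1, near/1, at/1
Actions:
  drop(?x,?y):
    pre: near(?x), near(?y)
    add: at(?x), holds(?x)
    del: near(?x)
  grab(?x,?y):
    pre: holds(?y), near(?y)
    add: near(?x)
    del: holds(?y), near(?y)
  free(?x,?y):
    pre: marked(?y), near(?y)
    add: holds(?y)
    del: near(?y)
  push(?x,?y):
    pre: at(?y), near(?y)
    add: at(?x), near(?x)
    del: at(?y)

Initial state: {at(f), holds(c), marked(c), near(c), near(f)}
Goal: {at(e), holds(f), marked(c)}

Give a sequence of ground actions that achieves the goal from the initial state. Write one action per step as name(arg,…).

push(e,f); drop(f,f)

1. push(e,f)  →  {at(e), holds(c), marked(c), near(c), near(e), near(f)}
2. drop(f,f)  →  {at(e), at(f), holds(c), holds(f), marked(c), near(c), near(e)}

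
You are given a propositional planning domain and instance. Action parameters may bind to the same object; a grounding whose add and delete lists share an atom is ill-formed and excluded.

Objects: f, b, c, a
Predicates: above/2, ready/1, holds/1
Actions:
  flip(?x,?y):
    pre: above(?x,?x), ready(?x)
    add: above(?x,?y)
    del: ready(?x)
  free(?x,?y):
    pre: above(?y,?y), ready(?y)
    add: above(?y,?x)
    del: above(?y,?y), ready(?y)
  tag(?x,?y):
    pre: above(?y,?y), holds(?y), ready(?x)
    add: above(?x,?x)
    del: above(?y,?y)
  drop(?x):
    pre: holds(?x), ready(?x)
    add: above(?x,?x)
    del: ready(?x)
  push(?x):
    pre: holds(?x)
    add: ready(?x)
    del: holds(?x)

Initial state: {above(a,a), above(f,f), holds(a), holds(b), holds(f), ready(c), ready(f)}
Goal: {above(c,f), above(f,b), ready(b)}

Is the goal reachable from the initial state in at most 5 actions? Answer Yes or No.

1. flip(f,b)  →  {above(a,a), above(f,b), above(f,f), holds(a), holds(b), holds(f), ready(c)}
2. tag(c,f)  →  {above(a,a), above(c,c), above(f,b), holds(a), holds(b), holds(f), ready(c)}
3. flip(c,f)  →  {above(a,a), above(c,c), above(c,f), above(f,b), holds(a), holds(b), holds(f)}
4. push(b)  →  {above(a,a), above(c,c), above(c,f), above(f,b), holds(a), holds(f), ready(b)}
optimal plan length = 4; 4 ≤ 5

Yes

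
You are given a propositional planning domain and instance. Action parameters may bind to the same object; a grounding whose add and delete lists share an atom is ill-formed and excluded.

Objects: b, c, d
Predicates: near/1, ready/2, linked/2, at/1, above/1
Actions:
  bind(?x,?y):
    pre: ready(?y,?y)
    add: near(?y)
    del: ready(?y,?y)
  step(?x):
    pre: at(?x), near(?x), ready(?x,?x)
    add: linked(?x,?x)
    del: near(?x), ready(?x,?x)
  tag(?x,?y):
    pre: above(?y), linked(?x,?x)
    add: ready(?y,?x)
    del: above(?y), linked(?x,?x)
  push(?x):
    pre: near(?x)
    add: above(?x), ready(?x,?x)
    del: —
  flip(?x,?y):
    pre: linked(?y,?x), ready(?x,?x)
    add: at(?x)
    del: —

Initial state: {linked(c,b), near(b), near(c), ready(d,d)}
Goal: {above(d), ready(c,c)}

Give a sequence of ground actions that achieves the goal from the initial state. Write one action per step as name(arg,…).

bind(b,d); push(c); push(d)

1. bind(b,d)  →  {linked(c,b), near(b), near(c), near(d)}
2. push(c)  →  {above(c), linked(c,b), near(b), near(c), near(d), ready(c,c)}
3. push(d)  →  {above(c), above(d), linked(c,b), near(b), near(c), near(d), ready(c,c), ready(d,d)}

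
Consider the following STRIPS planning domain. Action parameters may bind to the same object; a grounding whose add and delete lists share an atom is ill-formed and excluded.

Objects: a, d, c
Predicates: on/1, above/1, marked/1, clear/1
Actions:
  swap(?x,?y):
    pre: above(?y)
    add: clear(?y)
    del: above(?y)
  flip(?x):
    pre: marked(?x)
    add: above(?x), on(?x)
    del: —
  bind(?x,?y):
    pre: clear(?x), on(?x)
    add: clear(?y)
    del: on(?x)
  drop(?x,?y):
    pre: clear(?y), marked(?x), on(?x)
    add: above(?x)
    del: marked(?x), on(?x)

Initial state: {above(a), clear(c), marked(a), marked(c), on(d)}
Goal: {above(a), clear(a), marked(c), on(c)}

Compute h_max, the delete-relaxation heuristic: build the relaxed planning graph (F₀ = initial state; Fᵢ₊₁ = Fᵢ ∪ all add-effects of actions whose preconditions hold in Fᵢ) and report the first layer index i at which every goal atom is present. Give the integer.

F0 = init (5 atoms)
F1 = F0 ∪ {above(c), clear(a), on(a), on(c)}  (9 atoms)
goal ⊆ F1  ⇒  h_max = 1

1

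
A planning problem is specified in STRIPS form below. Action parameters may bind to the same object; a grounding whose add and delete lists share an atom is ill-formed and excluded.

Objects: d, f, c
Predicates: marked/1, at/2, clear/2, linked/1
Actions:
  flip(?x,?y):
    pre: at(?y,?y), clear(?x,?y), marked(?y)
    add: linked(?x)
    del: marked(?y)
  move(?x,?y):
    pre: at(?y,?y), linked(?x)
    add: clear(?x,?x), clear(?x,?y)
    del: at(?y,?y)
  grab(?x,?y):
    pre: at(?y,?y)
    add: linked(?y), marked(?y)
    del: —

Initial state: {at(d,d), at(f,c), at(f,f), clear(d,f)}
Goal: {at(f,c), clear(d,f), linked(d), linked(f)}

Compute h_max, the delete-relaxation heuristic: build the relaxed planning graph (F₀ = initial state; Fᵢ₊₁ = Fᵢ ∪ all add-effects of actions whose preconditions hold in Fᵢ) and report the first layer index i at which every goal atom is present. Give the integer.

1

F0 = init (4 atoms)
F1 = F0 ∪ {linked(d), linked(f), marked(d), marked(f)}  (8 atoms)
goal ⊆ F1  ⇒  h_max = 1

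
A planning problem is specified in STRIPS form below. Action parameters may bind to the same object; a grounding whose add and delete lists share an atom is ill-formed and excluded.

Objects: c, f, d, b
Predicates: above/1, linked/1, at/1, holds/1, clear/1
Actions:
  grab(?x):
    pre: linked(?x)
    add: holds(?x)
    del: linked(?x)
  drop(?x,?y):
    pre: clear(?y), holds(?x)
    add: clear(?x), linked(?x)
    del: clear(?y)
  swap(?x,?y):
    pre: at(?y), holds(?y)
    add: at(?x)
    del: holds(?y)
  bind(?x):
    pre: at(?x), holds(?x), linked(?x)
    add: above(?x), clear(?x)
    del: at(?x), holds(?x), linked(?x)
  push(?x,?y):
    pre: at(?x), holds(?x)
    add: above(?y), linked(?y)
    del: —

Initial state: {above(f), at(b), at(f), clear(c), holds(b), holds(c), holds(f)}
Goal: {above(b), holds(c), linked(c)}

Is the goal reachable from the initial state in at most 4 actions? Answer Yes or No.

Yes

1. push(f,c)  →  {above(c), above(f), at(b), at(f), clear(c), holds(b), holds(c), holds(f), linked(c)}
2. push(f,b)  →  {above(b), above(c), above(f), at(b), at(f), clear(c), holds(b), holds(c), holds(f), linked(b), linked(c)}
optimal plan length = 2; 2 ≤ 4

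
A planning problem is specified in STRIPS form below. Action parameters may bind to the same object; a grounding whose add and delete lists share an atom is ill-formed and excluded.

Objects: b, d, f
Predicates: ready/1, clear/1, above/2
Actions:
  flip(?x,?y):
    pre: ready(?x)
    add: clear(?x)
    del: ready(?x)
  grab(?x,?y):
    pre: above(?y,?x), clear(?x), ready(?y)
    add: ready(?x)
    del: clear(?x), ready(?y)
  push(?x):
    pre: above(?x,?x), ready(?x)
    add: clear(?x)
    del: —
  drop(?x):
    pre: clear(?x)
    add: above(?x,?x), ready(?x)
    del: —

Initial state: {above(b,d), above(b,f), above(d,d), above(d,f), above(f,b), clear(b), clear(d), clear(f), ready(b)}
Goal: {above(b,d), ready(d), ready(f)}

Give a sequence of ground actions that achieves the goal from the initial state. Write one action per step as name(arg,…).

1. grab(d,b)  →  {above(b,d), above(b,f), above(d,d), above(d,f), above(f,b), clear(b), clear(f), ready(d)}
2. drop(f)  →  {above(b,d), above(b,f), above(d,d), above(d,f), above(f,b), above(f,f), clear(b), clear(f), ready(d), ready(f)}

grab(d,b); drop(f)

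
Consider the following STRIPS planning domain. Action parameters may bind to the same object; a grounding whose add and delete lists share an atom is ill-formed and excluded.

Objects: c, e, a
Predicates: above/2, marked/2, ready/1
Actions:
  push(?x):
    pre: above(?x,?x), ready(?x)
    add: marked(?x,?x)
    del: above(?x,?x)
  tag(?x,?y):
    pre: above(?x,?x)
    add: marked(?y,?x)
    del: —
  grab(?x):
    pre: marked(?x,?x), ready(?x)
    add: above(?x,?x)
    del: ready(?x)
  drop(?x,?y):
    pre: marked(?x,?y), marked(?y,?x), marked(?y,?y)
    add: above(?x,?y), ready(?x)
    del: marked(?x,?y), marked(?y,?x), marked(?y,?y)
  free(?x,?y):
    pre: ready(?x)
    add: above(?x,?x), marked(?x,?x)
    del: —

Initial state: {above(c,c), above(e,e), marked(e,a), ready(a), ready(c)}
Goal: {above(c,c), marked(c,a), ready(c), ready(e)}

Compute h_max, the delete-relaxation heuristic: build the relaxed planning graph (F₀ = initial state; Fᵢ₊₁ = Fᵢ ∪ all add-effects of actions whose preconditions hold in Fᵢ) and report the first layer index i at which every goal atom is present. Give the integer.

F0 = init (5 atoms)
F1 = F0 ∪ {above(a,a), marked(a,a), marked(a,c), marked(a,e), marked(c,c), marked(c,e), marked(e,c), marked(e,e)}  (13 atoms)
F2 = F1 ∪ {above(a,e), above(c,e), above(e,a), above(e,c), marked(c,a), ready(e)}  (19 atoms)
goal ⊆ F2  ⇒  h_max = 2

2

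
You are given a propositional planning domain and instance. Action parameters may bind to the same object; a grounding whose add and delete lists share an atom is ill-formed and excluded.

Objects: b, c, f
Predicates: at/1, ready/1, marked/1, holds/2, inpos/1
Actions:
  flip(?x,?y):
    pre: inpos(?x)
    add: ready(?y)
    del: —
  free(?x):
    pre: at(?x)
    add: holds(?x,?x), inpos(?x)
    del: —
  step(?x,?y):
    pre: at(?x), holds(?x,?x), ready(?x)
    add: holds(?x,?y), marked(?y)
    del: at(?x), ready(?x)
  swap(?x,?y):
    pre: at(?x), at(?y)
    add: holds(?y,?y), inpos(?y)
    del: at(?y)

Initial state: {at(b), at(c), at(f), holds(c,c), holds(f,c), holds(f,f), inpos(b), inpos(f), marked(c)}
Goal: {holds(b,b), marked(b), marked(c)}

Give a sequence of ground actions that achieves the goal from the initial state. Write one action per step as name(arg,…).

flip(b,b); free(b); step(b,b)

1. flip(b,b)  →  {at(b), at(c), at(f), holds(c,c), holds(f,c), holds(f,f), inpos(b), inpos(f), marked(c), ready(b)}
2. free(b)  →  {at(b), at(c), at(f), holds(b,b), holds(c,c), holds(f,c), holds(f,f), inpos(b), inpos(f), marked(c), ready(b)}
3. step(b,b)  →  {at(c), at(f), holds(b,b), holds(c,c), holds(f,c), holds(f,f), inpos(b), inpos(f), marked(b), marked(c)}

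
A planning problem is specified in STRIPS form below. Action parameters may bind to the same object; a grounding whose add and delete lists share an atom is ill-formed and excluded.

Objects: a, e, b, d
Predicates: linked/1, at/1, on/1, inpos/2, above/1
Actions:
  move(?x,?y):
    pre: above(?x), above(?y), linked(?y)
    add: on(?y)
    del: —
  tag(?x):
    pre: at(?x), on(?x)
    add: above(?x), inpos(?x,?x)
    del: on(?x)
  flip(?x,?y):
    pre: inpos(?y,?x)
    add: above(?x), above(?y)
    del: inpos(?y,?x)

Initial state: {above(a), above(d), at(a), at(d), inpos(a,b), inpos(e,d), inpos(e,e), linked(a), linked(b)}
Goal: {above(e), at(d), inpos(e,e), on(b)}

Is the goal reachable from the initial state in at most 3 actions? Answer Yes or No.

Yes

1. flip(b,a)  →  {above(a), above(b), above(d), at(a), at(d), inpos(e,d), inpos(e,e), linked(a), linked(b)}
2. move(a,b)  →  {above(a), above(b), above(d), at(a), at(d), inpos(e,d), inpos(e,e), linked(a), linked(b), on(b)}
3. flip(d,e)  →  {above(a), above(b), above(d), above(e), at(a), at(d), inpos(e,e), linked(a), linked(b), on(b)}
optimal plan length = 3; 3 ≤ 3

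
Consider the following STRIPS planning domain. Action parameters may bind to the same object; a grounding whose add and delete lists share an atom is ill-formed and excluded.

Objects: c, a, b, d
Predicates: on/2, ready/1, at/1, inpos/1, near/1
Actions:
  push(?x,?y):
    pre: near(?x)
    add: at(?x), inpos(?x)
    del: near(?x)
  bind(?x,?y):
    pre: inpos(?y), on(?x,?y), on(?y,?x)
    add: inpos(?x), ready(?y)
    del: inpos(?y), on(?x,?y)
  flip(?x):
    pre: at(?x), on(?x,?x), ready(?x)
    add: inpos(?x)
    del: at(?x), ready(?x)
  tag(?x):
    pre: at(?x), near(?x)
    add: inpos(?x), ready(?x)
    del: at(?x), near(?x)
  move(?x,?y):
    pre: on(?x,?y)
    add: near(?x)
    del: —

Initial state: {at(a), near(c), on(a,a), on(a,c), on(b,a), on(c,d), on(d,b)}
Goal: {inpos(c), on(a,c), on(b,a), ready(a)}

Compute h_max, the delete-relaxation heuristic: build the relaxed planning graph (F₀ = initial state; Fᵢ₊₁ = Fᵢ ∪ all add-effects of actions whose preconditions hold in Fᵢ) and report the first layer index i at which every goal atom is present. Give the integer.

2

F0 = init (7 atoms)
F1 = F0 ∪ {at(c), inpos(c), near(a), near(b), near(d)}  (12 atoms)
F2 = F1 ∪ {at(b), at(d), inpos(a), inpos(b), inpos(d), ready(a), ready(c)}  (19 atoms)
goal ⊆ F2  ⇒  h_max = 2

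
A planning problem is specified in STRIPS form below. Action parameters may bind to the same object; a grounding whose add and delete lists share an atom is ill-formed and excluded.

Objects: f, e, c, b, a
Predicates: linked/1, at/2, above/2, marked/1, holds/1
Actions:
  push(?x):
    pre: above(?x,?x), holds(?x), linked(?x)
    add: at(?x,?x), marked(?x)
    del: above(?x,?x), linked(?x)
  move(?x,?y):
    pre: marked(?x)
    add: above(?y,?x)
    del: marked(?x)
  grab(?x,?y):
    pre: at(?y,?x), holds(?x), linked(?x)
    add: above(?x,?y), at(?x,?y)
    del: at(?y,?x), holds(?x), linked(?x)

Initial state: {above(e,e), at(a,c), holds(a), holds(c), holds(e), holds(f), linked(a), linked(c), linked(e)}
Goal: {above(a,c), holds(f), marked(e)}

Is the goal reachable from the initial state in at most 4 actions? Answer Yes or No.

1. push(e)  →  {at(a,c), at(e,e), holds(a), holds(c), holds(e), holds(f), linked(a), linked(c), marked(e)}
2. grab(c,a)  →  {above(c,a), at(c,a), at(e,e), holds(a), holds(e), holds(f), linked(a), marked(e)}
3. grab(a,c)  →  {above(a,c), above(c,a), at(a,c), at(e,e), holds(e), holds(f), marked(e)}
optimal plan length = 3; 3 ≤ 4

Yes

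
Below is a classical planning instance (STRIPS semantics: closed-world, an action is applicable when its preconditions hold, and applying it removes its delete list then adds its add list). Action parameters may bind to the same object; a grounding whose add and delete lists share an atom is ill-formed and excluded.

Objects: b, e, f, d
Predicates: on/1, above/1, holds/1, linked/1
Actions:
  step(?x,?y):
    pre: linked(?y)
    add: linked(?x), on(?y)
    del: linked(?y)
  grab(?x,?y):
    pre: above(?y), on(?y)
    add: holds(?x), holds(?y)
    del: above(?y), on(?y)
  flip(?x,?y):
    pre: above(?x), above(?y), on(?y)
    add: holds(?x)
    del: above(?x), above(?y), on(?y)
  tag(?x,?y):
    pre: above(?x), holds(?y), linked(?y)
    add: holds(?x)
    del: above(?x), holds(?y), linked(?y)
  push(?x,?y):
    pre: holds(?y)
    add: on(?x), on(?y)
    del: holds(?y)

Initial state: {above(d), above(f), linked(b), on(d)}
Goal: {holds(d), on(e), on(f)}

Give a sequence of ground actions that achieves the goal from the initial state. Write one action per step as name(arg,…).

grab(e,d); push(f,e)

1. grab(e,d)  →  {above(f), holds(d), holds(e), linked(b)}
2. push(f,e)  →  {above(f), holds(d), linked(b), on(e), on(f)}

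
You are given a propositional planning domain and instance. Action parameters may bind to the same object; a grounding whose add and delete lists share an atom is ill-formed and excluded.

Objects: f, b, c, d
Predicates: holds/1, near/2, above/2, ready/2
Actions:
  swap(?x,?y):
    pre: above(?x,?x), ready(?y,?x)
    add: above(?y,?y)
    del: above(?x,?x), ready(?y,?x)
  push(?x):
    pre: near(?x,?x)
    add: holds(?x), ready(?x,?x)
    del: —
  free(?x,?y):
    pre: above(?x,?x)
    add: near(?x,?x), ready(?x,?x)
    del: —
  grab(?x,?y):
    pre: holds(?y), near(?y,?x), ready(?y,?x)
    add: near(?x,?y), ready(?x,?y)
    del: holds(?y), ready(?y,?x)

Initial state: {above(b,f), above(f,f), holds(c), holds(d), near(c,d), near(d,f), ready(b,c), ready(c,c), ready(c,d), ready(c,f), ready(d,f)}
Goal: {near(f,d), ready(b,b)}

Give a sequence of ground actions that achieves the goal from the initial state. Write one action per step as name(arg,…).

swap(f,c); swap(c,b); free(b,f); grab(f,d)

1. swap(f,c)  →  {above(b,f), above(c,c), holds(c), holds(d), near(c,d), near(d,f), ready(b,c), ready(c,c), ready(c,d), ready(d,f)}
2. swap(c,b)  →  {above(b,b), above(b,f), holds(c), holds(d), near(c,d), near(d,f), ready(c,c), ready(c,d), ready(d,f)}
3. free(b,f)  →  {above(b,b), above(b,f), holds(c), holds(d), near(b,b), near(c,d), near(d,f), ready(b,b), ready(c,c), ready(c,d), ready(d,f)}
4. grab(f,d)  →  {above(b,b), above(b,f), holds(c), near(b,b), near(c,d), near(d,f), near(f,d), ready(b,b), ready(c,c), ready(c,d), ready(f,d)}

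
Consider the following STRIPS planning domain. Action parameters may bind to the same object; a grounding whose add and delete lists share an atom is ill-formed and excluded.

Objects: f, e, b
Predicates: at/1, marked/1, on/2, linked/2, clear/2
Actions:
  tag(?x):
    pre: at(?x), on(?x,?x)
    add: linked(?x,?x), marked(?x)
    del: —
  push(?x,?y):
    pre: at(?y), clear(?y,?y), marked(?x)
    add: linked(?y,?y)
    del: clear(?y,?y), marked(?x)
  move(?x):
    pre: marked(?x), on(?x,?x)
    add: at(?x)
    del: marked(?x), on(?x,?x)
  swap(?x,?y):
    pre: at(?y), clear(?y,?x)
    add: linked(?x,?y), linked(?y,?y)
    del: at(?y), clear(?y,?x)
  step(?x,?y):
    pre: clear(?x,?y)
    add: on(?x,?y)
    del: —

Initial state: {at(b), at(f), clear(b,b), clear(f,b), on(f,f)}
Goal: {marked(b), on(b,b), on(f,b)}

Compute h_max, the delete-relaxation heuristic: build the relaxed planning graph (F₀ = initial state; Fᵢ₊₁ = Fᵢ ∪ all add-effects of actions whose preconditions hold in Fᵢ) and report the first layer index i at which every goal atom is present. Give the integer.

F0 = init (5 atoms)
F1 = F0 ∪ {linked(b,b), linked(b,f), linked(f,f), marked(f), on(b,b), on(f,b)}  (11 atoms)
F2 = F1 ∪ {marked(b)}  (12 atoms)
goal ⊆ F2  ⇒  h_max = 2

2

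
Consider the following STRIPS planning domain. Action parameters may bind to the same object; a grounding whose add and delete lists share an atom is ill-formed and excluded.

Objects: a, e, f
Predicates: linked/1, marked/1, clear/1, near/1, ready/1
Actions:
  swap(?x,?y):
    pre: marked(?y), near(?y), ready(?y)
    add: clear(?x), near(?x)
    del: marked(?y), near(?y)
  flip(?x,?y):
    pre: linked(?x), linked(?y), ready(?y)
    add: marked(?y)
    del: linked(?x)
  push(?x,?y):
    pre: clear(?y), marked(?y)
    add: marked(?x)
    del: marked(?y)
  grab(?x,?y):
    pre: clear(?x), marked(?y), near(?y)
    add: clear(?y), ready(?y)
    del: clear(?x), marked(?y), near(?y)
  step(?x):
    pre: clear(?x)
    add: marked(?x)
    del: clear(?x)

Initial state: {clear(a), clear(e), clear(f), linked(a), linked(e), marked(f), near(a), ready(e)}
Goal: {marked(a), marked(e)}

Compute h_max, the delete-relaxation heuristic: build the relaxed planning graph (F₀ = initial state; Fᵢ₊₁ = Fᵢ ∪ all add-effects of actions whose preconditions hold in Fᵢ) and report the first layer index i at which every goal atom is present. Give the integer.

F0 = init (8 atoms)
F1 = F0 ∪ {marked(a), marked(e)}  (10 atoms)
goal ⊆ F1  ⇒  h_max = 1

1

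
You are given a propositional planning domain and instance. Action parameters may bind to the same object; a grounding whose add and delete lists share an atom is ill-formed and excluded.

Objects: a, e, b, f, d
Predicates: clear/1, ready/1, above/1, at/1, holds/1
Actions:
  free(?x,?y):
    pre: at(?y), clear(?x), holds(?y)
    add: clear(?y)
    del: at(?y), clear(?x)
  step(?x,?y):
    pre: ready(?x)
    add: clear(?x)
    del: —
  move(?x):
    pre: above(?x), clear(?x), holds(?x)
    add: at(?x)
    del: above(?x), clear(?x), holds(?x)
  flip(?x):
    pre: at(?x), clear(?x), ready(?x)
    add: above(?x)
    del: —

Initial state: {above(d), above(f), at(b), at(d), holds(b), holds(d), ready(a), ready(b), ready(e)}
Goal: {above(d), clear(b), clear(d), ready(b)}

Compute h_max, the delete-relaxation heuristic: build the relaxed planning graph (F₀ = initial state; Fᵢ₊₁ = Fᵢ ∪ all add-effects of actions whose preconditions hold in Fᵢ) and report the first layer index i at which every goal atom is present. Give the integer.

F0 = init (9 atoms)
F1 = F0 ∪ {clear(a), clear(b), clear(e)}  (12 atoms)
F2 = F1 ∪ {above(b), clear(d)}  (14 atoms)
goal ⊆ F2  ⇒  h_max = 2

2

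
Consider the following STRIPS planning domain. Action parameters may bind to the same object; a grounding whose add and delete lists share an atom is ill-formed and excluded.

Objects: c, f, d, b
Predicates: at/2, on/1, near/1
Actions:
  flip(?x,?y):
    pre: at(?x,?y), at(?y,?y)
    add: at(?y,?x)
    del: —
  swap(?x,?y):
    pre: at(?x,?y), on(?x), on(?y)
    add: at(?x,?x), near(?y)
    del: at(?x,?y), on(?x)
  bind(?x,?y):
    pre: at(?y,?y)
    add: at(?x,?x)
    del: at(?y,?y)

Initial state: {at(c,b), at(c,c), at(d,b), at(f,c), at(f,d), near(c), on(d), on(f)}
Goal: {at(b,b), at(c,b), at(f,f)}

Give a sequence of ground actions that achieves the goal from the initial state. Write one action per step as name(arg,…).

1. swap(f,d)  →  {at(c,b), at(c,c), at(d,b), at(f,c), at(f,f), near(c), near(d), on(d)}
2. bind(b,c)  →  {at(b,b), at(c,b), at(d,b), at(f,c), at(f,f), near(c), near(d), on(d)}

swap(f,d); bind(b,c)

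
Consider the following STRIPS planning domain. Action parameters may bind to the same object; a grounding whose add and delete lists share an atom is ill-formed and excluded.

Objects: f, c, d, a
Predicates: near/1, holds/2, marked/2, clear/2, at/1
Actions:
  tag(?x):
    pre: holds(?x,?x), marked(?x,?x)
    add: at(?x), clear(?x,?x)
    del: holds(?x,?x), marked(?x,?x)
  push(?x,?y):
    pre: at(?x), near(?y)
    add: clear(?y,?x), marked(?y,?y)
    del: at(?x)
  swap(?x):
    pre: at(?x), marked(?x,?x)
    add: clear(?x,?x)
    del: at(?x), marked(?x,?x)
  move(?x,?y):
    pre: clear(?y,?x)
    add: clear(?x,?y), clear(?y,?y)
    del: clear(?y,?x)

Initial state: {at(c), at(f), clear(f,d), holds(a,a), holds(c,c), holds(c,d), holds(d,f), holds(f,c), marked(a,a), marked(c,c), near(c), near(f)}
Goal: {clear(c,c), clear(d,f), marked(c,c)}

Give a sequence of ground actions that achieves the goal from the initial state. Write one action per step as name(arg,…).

push(c,c); move(d,f)

1. push(c,c)  →  {at(f), clear(c,c), clear(f,d), holds(a,a), holds(c,c), holds(c,d), holds(d,f), holds(f,c), marked(a,a), marked(c,c), near(c), near(f)}
2. move(d,f)  →  {at(f), clear(c,c), clear(d,f), clear(f,f), holds(a,a), holds(c,c), holds(c,d), holds(d,f), holds(f,c), marked(a,a), marked(c,c), near(c), near(f)}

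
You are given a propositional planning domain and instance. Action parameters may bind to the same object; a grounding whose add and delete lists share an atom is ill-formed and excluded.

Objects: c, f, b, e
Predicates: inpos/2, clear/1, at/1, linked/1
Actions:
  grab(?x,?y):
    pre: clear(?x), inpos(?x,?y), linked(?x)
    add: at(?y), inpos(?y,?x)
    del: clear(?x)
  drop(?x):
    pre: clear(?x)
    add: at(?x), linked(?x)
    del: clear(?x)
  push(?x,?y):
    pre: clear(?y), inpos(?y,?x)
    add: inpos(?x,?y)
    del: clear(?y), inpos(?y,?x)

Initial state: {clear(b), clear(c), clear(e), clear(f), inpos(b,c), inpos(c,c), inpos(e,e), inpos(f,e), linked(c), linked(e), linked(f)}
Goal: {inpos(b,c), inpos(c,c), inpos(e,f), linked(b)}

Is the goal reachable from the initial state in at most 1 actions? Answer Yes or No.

1. grab(f,e)  →  {at(e), clear(b), clear(c), clear(e), inpos(b,c), inpos(c,c), inpos(e,e), inpos(e,f), inpos(f,e), linked(c), linked(e), linked(f)}
2. drop(b)  →  {at(b), at(e), clear(c), clear(e), inpos(b,c), inpos(c,c), inpos(e,e), inpos(e,f), inpos(f,e), linked(b), linked(c), linked(e), linked(f)}
optimal plan length = 2; 2 > 1

No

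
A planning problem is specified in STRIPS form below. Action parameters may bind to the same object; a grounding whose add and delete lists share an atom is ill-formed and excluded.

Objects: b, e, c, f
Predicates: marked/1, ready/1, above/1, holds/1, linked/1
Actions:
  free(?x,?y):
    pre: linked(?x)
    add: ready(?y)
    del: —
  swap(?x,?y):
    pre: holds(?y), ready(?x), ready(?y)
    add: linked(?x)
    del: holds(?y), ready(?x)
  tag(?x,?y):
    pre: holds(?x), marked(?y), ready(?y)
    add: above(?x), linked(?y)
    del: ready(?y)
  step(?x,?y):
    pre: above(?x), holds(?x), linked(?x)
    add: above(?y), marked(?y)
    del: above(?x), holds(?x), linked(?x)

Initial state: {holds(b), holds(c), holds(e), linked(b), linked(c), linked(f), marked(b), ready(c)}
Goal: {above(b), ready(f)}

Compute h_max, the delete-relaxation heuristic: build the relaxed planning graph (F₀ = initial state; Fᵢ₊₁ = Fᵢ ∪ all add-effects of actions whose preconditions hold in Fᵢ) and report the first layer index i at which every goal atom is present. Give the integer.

F0 = init (8 atoms)
F1 = F0 ∪ {ready(b), ready(e), ready(f)}  (11 atoms)
F2 = F1 ∪ {above(b), above(c), above(e), linked(e)}  (15 atoms)
goal ⊆ F2  ⇒  h_max = 2

2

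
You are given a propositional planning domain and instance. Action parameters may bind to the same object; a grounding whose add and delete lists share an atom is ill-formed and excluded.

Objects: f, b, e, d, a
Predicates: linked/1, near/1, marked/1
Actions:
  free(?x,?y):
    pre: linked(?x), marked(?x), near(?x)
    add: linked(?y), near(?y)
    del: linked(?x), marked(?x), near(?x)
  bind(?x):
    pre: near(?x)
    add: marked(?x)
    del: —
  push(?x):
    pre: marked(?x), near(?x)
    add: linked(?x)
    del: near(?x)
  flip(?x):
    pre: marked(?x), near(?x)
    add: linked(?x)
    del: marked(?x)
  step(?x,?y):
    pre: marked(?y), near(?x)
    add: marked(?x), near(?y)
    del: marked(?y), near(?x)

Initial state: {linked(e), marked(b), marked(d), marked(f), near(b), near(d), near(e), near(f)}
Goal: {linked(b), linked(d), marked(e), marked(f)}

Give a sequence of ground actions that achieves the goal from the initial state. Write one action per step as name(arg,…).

bind(e); push(b); push(d)

1. bind(e)  →  {linked(e), marked(b), marked(d), marked(e), marked(f), near(b), near(d), near(e), near(f)}
2. push(b)  →  {linked(b), linked(e), marked(b), marked(d), marked(e), marked(f), near(d), near(e), near(f)}
3. push(d)  →  {linked(b), linked(d), linked(e), marked(b), marked(d), marked(e), marked(f), near(e), near(f)}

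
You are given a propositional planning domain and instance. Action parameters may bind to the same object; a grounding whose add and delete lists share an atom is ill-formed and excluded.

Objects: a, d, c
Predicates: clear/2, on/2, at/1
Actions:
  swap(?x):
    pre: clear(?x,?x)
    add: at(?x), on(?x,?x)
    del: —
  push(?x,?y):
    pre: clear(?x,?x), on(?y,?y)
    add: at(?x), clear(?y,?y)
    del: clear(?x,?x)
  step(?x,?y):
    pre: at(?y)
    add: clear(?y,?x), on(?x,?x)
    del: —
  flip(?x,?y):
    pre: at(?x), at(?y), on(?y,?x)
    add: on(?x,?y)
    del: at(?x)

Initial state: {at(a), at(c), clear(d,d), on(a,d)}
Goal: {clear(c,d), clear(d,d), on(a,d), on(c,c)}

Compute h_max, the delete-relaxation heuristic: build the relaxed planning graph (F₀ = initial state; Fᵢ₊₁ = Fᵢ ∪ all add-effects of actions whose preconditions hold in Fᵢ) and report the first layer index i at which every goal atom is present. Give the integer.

1

F0 = init (4 atoms)
F1 = F0 ∪ {at(d), clear(a,a), clear(a,c), clear(a,d), clear(c,a), clear(c,c), clear(c,d), on(a,a), on(c,c), on(d,d)}  (14 atoms)
goal ⊆ F1  ⇒  h_max = 1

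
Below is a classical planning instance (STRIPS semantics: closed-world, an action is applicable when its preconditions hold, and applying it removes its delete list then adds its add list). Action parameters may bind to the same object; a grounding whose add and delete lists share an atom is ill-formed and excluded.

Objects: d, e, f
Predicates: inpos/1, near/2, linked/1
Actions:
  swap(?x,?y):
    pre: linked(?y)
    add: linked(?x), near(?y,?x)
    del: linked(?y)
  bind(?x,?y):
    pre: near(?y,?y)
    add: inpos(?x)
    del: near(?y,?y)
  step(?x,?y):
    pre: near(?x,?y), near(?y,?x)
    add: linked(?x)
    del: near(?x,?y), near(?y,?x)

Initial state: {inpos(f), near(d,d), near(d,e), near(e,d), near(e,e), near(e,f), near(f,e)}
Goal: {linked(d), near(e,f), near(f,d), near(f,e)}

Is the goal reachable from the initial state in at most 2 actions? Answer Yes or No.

No

1. step(d,d)  →  {inpos(f), linked(d), near(d,e), near(e,d), near(e,e), near(e,f), near(f,e)}
2. swap(f,d)  →  {inpos(f), linked(f), near(d,e), near(d,f), near(e,d), near(e,e), near(e,f), near(f,e)}
3. swap(d,f)  →  {inpos(f), linked(d), near(d,e), near(d,f), near(e,d), near(e,e), near(e,f), near(f,d), near(f,e)}
optimal plan length = 3; 3 > 2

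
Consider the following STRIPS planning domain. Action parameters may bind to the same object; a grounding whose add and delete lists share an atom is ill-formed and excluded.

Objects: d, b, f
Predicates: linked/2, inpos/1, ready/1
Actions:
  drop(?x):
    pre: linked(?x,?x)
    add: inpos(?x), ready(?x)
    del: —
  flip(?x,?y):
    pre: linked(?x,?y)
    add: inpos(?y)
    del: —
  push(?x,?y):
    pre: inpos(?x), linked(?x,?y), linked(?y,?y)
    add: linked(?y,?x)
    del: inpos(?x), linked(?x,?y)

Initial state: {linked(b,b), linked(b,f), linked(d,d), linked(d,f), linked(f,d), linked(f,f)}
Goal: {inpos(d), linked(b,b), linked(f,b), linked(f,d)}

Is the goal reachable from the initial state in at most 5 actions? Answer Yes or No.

1. drop(d)  →  {inpos(d), linked(b,b), linked(b,f), linked(d,d), linked(d,f), linked(f,d), linked(f,f), ready(d)}
2. drop(b)  →  {inpos(b), inpos(d), linked(b,b), linked(b,f), linked(d,d), linked(d,f), linked(f,d), linked(f,f), ready(b), ready(d)}
3. push(b,f)  →  {inpos(d), linked(b,b), linked(d,d), linked(d,f), linked(f,b), linked(f,d), linked(f,f), ready(b), ready(d)}
optimal plan length = 3; 3 ≤ 5

Yes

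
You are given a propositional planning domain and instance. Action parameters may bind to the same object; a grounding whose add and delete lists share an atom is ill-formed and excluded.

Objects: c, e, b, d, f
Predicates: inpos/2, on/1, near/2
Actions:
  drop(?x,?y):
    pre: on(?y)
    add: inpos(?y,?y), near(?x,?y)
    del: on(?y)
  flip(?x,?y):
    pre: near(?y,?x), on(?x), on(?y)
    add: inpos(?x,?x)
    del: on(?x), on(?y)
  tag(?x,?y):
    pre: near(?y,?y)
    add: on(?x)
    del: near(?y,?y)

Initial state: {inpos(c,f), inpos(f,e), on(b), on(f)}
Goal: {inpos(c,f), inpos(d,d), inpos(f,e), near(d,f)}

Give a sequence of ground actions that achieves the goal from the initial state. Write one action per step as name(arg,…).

1. drop(b,b)  →  {inpos(b,b), inpos(c,f), inpos(f,e), near(b,b), on(f)}
2. drop(d,f)  →  {inpos(b,b), inpos(c,f), inpos(f,e), inpos(f,f), near(b,b), near(d,f)}
3. tag(d,b)  →  {inpos(b,b), inpos(c,f), inpos(f,e), inpos(f,f), near(d,f), on(d)}
4. drop(c,d)  →  {inpos(b,b), inpos(c,f), inpos(d,d), inpos(f,e), inpos(f,f), near(c,d), near(d,f)}

drop(b,b); drop(d,f); tag(d,b); drop(c,d)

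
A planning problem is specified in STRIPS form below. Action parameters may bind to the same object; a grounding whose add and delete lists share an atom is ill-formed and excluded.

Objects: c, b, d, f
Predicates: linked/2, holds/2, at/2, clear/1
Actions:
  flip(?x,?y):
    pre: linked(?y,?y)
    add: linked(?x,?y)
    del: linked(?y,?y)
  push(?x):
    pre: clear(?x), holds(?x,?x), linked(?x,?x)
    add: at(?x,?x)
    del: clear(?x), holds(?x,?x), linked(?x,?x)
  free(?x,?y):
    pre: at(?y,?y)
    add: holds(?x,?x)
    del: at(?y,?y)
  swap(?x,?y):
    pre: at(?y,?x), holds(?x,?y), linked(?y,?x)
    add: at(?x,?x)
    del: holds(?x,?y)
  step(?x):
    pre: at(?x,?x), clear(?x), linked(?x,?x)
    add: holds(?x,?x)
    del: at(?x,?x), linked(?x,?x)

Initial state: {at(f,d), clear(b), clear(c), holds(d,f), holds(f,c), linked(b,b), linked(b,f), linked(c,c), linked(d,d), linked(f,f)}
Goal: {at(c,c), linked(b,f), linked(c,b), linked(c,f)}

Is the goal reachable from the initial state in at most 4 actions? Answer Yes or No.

No

1. flip(c,b)  →  {at(f,d), clear(b), clear(c), holds(d,f), holds(f,c), linked(b,f), linked(c,b), linked(c,c), linked(d,d), linked(f,f)}
2. flip(c,f)  →  {at(f,d), clear(b), clear(c), holds(d,f), holds(f,c), linked(b,f), linked(c,b), linked(c,c), linked(c,f), linked(d,d)}
3. flip(f,d)  →  {at(f,d), clear(b), clear(c), holds(d,f), holds(f,c), linked(b,f), linked(c,b), linked(c,c), linked(c,f), linked(f,d)}
4. swap(d,f)  →  {at(d,d), at(f,d), clear(b), clear(c), holds(f,c), linked(b,f), linked(c,b), linked(c,c), linked(c,f), linked(f,d)}
5. free(c,d)  →  {at(f,d), clear(b), clear(c), holds(c,c), holds(f,c), linked(b,f), linked(c,b), linked(c,c), linked(c,f), linked(f,d)}
6. push(c)  →  {at(c,c), at(f,d), clear(b), holds(f,c), linked(b,f), linked(c,b), linked(c,f), linked(f,d)}
optimal plan length = 6; 6 > 4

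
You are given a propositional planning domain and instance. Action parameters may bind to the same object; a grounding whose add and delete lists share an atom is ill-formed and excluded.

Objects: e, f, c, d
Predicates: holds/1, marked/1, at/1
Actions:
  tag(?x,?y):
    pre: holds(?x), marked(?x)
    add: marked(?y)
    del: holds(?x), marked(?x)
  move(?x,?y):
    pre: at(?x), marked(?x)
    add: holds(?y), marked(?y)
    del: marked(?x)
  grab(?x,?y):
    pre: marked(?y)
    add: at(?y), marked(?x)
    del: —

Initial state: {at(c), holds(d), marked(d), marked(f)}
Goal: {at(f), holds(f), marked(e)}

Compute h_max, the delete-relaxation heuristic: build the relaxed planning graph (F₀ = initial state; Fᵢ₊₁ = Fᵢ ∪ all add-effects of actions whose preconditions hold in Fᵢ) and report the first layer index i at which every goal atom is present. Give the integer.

2

F0 = init (4 atoms)
F1 = F0 ∪ {at(d), at(f), marked(c), marked(e)}  (8 atoms)
F2 = F1 ∪ {at(e), holds(c), holds(e), holds(f)}  (12 atoms)
goal ⊆ F2  ⇒  h_max = 2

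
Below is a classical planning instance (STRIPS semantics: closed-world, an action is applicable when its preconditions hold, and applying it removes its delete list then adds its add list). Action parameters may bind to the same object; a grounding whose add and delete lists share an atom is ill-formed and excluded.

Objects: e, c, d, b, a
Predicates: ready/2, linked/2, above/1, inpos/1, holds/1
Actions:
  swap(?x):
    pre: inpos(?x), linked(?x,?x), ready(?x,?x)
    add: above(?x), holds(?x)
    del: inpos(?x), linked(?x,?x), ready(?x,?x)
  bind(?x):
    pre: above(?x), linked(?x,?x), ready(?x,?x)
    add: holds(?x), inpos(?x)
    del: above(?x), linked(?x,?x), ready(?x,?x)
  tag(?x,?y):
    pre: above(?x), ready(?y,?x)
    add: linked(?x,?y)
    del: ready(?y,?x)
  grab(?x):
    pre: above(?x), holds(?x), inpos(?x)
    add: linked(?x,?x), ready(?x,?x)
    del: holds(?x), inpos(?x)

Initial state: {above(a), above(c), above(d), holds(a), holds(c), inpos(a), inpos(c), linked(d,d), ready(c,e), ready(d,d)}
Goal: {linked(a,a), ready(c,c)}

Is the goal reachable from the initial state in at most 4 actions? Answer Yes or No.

Yes

1. grab(c)  →  {above(a), above(c), above(d), holds(a), inpos(a), linked(c,c), linked(d,d), ready(c,c), ready(c,e), ready(d,d)}
2. grab(a)  →  {above(a), above(c), above(d), linked(a,a), linked(c,c), linked(d,d), ready(a,a), ready(c,c), ready(c,e), ready(d,d)}
optimal plan length = 2; 2 ≤ 4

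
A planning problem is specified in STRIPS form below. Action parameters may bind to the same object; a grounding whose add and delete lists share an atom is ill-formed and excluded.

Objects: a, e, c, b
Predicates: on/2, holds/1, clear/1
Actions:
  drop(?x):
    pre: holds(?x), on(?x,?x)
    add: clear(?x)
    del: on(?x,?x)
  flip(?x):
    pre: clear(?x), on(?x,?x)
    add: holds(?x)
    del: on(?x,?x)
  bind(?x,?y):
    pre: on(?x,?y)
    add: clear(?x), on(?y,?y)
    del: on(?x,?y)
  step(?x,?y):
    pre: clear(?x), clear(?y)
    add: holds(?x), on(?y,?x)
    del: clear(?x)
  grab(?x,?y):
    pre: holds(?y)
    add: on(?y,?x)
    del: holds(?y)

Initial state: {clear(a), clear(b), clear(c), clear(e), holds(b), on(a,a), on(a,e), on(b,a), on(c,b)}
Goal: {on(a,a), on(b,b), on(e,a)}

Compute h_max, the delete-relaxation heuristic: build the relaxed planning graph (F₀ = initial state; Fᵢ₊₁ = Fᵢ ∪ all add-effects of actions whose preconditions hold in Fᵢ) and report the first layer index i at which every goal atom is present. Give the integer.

1

F0 = init (9 atoms)
F1 = F0 ∪ {holds(a), holds(c), holds(e), on(a,b), on(a,c), on(b,b), on(b,c), on(b,e), on(c,a), on(c,c), on(c,e), on(e,a), on(e,b), on(e,c), on(e,e)}  (24 atoms)
goal ⊆ F1  ⇒  h_max = 1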